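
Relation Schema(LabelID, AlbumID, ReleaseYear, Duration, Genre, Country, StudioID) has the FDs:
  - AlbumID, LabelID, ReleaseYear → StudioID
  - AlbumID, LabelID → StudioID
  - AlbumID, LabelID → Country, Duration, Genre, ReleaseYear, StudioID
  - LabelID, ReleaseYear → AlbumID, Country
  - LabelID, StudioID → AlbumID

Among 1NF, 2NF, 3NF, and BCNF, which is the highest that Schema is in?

Candidate keys: {AlbumID, LabelID}, {LabelID, ReleaseYear}, {LabelID, StudioID}. Prime attributes: {AlbumID, LabelID, ReleaseYear, StudioID}.
The left-hand side of every FD is a superkey, so BCNF is satisfied.

BCNF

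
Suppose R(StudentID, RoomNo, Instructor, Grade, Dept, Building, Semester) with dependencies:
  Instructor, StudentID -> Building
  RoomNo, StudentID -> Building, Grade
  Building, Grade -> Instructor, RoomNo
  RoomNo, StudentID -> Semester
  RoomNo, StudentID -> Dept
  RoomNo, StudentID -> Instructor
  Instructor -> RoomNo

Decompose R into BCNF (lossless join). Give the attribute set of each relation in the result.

Candidate keys of the original relation: {Building, Grade, StudentID}, {Instructor, StudentID}, {RoomNo, StudentID}.
In {Building, Dept, Grade, Instructor, RoomNo, Semester, StudentID}, {Building, Grade} is not a superkey ({Building, Grade}⁺ restricted to this set is {Building, Grade, Instructor, RoomNo}), so split on Building, Grade -> Instructor, RoomNo into {Building, Grade, Instructor, RoomNo} and {Building, Dept, Grade, Semester, StudentID}.
In {Building, Grade, Instructor, RoomNo}, {Instructor} is not a superkey ({Instructor}⁺ restricted to this set is {Instructor, RoomNo}), so split on Instructor -> RoomNo into {Instructor, RoomNo} and {Building, Grade, Instructor}.
{Instructor, RoomNo}: every determinant is a superkey — BCNF.
{Building, Grade, Instructor}: every determinant is a superkey — BCNF.
{Building, Dept, Grade, Semester, StudentID}: every determinant is a superkey — BCNF.

{Building, Dept, Grade, Semester, StudentID}; {Building, Grade, Instructor}; {Instructor, RoomNo}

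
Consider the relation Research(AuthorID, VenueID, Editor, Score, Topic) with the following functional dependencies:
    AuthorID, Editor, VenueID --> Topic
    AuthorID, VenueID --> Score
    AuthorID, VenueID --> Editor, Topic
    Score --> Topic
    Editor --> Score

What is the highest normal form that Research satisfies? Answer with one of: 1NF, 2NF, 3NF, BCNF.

Candidate key: {AuthorID, VenueID}. Prime attributes: {AuthorID, VenueID}.
Score --> Topic: {Score}⁺ = {Score, Topic}, which is not all of the attributes, so the left side is not a superkey — BCNF is violated.
Because {Topic} is non-prime and the left side of Score --> Topic is not a superkey, the relation is not in 3NF.
No proper subset of a key has a non-prime attribute in its closure, so there is no partial dependency; 2NF holds.

2NF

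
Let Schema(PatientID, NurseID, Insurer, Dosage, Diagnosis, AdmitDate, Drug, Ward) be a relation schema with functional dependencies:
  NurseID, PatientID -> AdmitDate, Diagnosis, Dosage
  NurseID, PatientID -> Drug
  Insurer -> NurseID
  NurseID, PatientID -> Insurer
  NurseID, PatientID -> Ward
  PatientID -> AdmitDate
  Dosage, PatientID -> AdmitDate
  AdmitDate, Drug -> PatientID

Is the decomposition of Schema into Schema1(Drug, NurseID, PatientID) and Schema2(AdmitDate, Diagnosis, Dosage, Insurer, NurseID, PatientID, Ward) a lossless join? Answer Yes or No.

Yes

The shared attributes are {NurseID, PatientID} and {NurseID, PatientID}⁺ = {AdmitDate, Diagnosis, Dosage, Drug, Insurer, NurseID, PatientID, Ward}.
This includes all of Schema1, so the common attributes are a superkey of Schema1 — the join is lossless.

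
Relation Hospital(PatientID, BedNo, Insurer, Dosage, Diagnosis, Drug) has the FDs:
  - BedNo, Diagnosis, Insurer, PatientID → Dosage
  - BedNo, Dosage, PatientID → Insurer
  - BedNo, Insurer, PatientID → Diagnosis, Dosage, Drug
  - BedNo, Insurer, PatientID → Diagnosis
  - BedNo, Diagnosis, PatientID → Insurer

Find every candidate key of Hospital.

{BedNo, Diagnosis, PatientID}, {BedNo, Dosage, PatientID}, {BedNo, Insurer, PatientID}

{BedNo, PatientID} never appear on the right of any FD, so every key must include all of them.
Closure of {BedNo, Diagnosis, PatientID} is {BedNo, Diagnosis, Dosage, Drug, Insurer, PatientID}, the whole schema; {BedNo, Diagnosis, PatientID} is a candidate key.
Closure of {BedNo, Dosage, PatientID} is {BedNo, Diagnosis, Dosage, Drug, Insurer, PatientID}, the whole schema; {BedNo, Dosage, PatientID} is a candidate key.
Closure of {BedNo, Insurer, PatientID} is {BedNo, Diagnosis, Dosage, Drug, Insurer, PatientID}, the whole schema; {BedNo, Insurer, PatientID} is a candidate key.
No proper subset of any of these is a key, and no other minimal superkey exists.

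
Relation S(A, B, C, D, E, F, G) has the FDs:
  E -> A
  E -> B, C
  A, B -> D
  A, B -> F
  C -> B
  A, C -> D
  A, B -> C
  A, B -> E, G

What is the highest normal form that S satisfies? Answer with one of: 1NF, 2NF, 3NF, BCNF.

3NF

Candidate keys: {A, B}, {A, C}, {E}. Prime attributes: {A, B, C, E}.
C -> B breaks BCNF: {C}⁺ = {B, C}, so {C} is not a superkey.
Its right-hand attributes {B} are all prime, as are those of every other non-superkey FD — the relation is in 3NF.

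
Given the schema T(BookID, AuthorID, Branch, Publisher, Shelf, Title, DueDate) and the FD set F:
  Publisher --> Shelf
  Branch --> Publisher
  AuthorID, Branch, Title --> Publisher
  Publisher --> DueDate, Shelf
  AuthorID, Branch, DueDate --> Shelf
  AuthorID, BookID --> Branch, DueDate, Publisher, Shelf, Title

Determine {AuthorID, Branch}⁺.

{AuthorID, Branch, DueDate, Publisher, Shelf}

Start with {AuthorID, Branch}.
Branch --> Publisher applies; add {Publisher} → now {AuthorID, Branch, Publisher}.
Publisher --> DueDate, Shelf applies; add {DueDate, Shelf} → now {AuthorID, Branch, DueDate, Publisher, Shelf}.
No further FD applies.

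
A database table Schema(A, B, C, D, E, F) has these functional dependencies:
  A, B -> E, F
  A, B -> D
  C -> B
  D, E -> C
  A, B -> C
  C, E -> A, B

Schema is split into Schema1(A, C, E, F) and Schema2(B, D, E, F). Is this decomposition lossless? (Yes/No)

No

The shared attributes are {E, F} and {E, F}⁺ = {E, F}.
The closure covers neither Schema1 nor Schema2 entirely; the join is not lossless.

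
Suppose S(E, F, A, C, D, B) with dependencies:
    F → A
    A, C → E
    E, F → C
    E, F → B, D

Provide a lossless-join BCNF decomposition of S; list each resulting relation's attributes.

Candidate keys of the original relation: {C, F}, {E, F}.
Within {A, B, C, D, E, F}: {F}⁺ ∩ {A, B, C, D, E, F} = {A, F}, not the whole set, so F → A violates BCNF; decompose into {A, F} and {B, C, D, E, F}.
{A, F} has no BCNF violation.
{B, C, D, E, F} has no BCNF violation.

{A, F}; {B, C, D, E, F}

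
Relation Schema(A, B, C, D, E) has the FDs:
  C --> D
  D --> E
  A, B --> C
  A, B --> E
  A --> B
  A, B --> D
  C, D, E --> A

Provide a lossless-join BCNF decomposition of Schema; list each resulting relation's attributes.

{A, B, C, D}; {D, E}

Candidate keys of the original relation: {A}, {C}.
Within {A, B, C, D, E}: {D}⁺ ∩ {A, B, C, D, E} = {D, E}, not the whole set, so D --> E violates BCNF; decompose into {D, E} and {A, B, C, D}.
{D, E} is in BCNF.
{A, B, C, D} is in BCNF.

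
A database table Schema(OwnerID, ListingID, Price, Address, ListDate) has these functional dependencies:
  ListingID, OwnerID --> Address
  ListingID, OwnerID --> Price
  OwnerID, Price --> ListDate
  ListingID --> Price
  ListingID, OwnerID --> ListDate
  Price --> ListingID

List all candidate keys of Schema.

No FD produces {OwnerID}, so it must be in every candidate key.
{ListingID, OwnerID}⁺ = {Address, ListDate, ListingID, OwnerID, Price} — all of the relation — so {ListingID, OwnerID} is a candidate key.
{OwnerID, Price}⁺ = {Address, ListDate, ListingID, OwnerID, Price} — all of the relation — so {OwnerID, Price} is a candidate key.
No proper subset of any of these is a key, and no other minimal superkey exists.

{ListingID, OwnerID}, {OwnerID, Price}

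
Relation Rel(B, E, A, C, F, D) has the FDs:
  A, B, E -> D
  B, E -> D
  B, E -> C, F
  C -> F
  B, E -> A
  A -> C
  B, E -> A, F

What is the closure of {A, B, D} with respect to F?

{A, B, C, D, F}

Start with {A, B, D}.
A -> C applies; add {C} → now {A, B, C, D}.
C -> F applies; add {F} → now {A, B, C, D, F}.
No further FD applies.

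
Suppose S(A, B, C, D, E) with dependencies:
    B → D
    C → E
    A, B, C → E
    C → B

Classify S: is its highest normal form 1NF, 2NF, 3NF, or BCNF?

1NF

Candidate key: {A, C}. Prime attributes: {A, C}.
For B → D we have {B}⁺ = {B, D}; {B} is not a superkey, so BCNF fails.
Because {D} is non-prime and the left side of B → D is not a superkey, the relation is not in 3NF.
The proper key subset {C} of {A, C} determines non-prime {B, D, E}, so the relation is not even in 2NF.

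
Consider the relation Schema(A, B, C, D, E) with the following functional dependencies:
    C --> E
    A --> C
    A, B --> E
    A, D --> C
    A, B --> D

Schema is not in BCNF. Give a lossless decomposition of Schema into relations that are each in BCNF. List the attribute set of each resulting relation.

Candidate key of the original relation: {A, B}.
Within {A, B, C, D, E}: {C}⁺ ∩ {A, B, C, D, E} = {C, E}, not the whole set, so C --> E violates BCNF; decompose into {C, E} and {A, B, C, D}.
{C, E}: every determinant is a superkey — BCNF.
Within {A, B, C, D}: {A}⁺ ∩ {A, B, C, D} = {A, C}, not the whole set, so A --> C violates BCNF; decompose into {A, C} and {A, B, D}.
{A, C}: every determinant is a superkey — BCNF.
{A, B, D}: every determinant is a superkey — BCNF.

{A, B, D}; {A, C}; {C, E}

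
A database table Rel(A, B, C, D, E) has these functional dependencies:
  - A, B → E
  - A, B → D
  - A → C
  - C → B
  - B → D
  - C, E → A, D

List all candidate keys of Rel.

{A}, {C, E}

Closure of {A} is {A, B, C, D, E}, the whole schema; {A} is a candidate key.
Closure of {C, E} is {A, B, C, D, E}, the whole schema; {C, E} is a candidate key.
No proper subset of any of these is a key, and no other minimal superkey exists.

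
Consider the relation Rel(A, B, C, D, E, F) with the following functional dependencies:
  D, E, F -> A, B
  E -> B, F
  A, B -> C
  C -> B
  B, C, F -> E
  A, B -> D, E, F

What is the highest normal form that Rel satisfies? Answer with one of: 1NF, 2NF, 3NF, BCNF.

3NF

Candidate keys: {A, B}, {A, C}, {A, E}, {C, D, F}, {D, E}. Prime attributes: {A, B, C, D, E, F}.
For E -> B, F we have {E}⁺ = {B, E, F}; {E} is not a superkey, so BCNF fails.
Its right-hand attributes {B, F} are all prime, as are those of every other non-superkey FD — the relation is in 3NF.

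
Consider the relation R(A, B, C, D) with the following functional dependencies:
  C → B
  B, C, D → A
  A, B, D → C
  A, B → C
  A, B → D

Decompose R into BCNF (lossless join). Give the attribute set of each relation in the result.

{A, C, D}; {B, C}

Candidate keys of the original relation: {A, B}, {A, C}, {C, D}.
In {A, B, C, D}, {C} is not a superkey ({C}⁺ restricted to this set is {B, C}), so split on C → B into {B, C} and {A, C, D}.
{B, C} has no BCNF violation.
{A, C, D} has no BCNF violation.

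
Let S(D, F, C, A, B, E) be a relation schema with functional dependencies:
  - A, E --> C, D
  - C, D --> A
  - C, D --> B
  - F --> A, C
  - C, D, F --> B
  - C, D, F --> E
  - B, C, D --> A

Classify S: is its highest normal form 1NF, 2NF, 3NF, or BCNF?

Candidate keys: {D, F}, {E, F}. Prime attributes: {D, E, F}.
A, E --> C, D: {A, E}⁺ = {A, B, C, D, E}, which is not all of the attributes, so the left side is not a superkey — BCNF is violated.
Because {C} is non-prime and the left side of A, E --> C, D is not a superkey, the relation is not in 3NF.
Since {F} ⊂ {D, F} and {F}⁺ ⊇ {A, C} with {A, C} non-prime, there is a partial dependency; 2NF fails.

1NF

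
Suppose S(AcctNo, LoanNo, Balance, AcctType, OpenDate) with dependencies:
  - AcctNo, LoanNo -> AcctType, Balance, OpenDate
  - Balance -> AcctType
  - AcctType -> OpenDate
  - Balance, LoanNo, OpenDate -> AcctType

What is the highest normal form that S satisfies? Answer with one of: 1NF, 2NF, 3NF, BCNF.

2NF

Candidate key: {AcctNo, LoanNo}. Prime attributes: {AcctNo, LoanNo}.
For Balance -> AcctType we have {Balance}⁺ = {AcctType, Balance, OpenDate}; {Balance} is not a superkey, so BCNF fails.
Because {AcctType} is non-prime and the left side of Balance -> AcctType is not a superkey, the relation is not in 3NF.
No proper subset of a key has a non-prime attribute in its closure, so there is no partial dependency; 2NF holds.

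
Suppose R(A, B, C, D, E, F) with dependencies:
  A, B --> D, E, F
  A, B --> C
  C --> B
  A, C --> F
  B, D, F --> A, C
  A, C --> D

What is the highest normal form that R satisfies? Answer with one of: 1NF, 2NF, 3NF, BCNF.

Candidate keys: {A, B}, {A, C}, {B, D, F}, {C, D, F}. Prime attributes: {A, B, C, D, F}.
C --> B breaks BCNF: {C}⁺ = {B, C}, so {C} is not a superkey.
Its right-hand attributes {B} are all prime, as are those of every other non-superkey FD — the relation is in 3NF.

3NF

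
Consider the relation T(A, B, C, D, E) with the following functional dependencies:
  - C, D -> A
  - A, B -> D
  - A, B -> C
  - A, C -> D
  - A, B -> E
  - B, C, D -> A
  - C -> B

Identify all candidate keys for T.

{A, B}, {A, C}, {C, D}

{A, B}⁺ = {A, B, C, D, E}, which is every attribute, so {A, B} is a candidate key.
{A, C}⁺ = {A, B, C, D, E}, which is every attribute, so {A, C} is a candidate key.
{C, D}⁺ = {A, B, C, D, E}, which is every attribute, so {C, D} is a candidate key.
Any other superkey properly contains one of these, so there are no further candidate keys.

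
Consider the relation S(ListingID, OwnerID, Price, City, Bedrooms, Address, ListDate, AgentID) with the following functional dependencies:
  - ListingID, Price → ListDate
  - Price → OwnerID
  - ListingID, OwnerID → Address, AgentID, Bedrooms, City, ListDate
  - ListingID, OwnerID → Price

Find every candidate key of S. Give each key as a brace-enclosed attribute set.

No FD produces {ListingID}, so it must be in every candidate key.
Closure of {ListingID, OwnerID} is {Address, AgentID, Bedrooms, City, ListDate, ListingID, OwnerID, Price}, the whole schema; {ListingID, OwnerID} is a candidate key.
Closure of {ListingID, Price} is {Address, AgentID, Bedrooms, City, ListDate, ListingID, OwnerID, Price}, the whole schema; {ListingID, Price} is a candidate key.
These are minimal and exhaustive — every other superkey contains one of them.

{ListingID, OwnerID}, {ListingID, Price}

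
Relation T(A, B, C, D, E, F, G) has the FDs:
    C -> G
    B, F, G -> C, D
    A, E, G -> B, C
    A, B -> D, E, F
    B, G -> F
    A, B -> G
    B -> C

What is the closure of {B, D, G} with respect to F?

{B, C, D, F, G}

Start with {B, D, G}.
B, G -> F applies; add {F} → now {B, D, F, G}.
B -> C applies; add {C} → now {B, C, D, F, G}.
No further FD applies.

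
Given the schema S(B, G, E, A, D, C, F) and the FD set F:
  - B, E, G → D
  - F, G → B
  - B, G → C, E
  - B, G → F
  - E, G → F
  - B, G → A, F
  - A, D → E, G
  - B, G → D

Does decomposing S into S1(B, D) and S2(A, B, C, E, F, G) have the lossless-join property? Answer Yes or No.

The shared attributes are {B} and {B}⁺ = {B}.
The closure covers neither S1 nor S2 entirely; the join is not lossless.

No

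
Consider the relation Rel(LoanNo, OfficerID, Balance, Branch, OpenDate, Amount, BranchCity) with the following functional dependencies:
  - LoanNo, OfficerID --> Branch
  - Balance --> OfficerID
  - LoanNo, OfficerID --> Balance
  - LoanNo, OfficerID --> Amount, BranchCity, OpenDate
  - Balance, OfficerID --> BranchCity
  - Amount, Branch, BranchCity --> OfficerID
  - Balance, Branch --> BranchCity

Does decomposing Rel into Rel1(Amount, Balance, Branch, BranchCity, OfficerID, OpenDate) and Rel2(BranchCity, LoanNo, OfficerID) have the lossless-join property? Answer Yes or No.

No

Rel1 ∩ Rel2 = {BranchCity, OfficerID}; its closure under F is {BranchCity, OfficerID}.
Rel1 ⊄ {BranchCity, OfficerID} and Rel2 ⊄ {BranchCity, OfficerID}, so the split is lossy.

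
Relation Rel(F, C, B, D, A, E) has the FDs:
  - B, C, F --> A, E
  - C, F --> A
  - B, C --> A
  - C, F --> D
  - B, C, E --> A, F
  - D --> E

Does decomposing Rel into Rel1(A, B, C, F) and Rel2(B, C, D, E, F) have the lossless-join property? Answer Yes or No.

Rel1 ∩ Rel2 = {B, C, F}; its closure under F is {A, B, C, D, E, F}.
Since Rel1 ⊆ {A, B, C, D, E, F}, the intersection is a superkey of Rel1; the decomposition is lossless.

Yes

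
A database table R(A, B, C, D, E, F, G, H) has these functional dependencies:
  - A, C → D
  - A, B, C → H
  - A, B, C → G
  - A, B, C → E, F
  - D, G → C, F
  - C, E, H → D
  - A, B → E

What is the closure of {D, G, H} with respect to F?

{C, D, F, G, H}

Start with {D, G, H}.
D, G → C, F applies; add {C, F} → now {C, D, F, G, H}.
No further FD applies.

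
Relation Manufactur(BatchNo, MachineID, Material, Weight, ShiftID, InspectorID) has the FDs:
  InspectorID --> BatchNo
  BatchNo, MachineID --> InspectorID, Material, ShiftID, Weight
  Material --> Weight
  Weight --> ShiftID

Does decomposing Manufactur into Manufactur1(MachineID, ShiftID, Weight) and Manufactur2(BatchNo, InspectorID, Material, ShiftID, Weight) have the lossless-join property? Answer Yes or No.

No

The shared attributes are {ShiftID, Weight} and {ShiftID, Weight}⁺ = {ShiftID, Weight}.
Manufactur1 ⊄ {ShiftID, Weight} and Manufactur2 ⊄ {ShiftID, Weight}, so the split is lossy.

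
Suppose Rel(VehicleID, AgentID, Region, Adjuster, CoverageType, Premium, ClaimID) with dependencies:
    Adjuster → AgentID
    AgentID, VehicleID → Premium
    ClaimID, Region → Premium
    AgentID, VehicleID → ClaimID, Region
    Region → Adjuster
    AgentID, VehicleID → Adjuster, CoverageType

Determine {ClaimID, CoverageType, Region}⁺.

Start with {ClaimID, CoverageType, Region}.
ClaimID, Region → Premium applies; add {Premium} → now {ClaimID, CoverageType, Premium, Region}.
Region → Adjuster applies; add {Adjuster} → now {Adjuster, ClaimID, CoverageType, Premium, Region}.
Adjuster → AgentID applies; add {AgentID} → now {Adjuster, AgentID, ClaimID, CoverageType, Premium, Region}.
No further FD applies.

{Adjuster, AgentID, ClaimID, CoverageType, Premium, Region}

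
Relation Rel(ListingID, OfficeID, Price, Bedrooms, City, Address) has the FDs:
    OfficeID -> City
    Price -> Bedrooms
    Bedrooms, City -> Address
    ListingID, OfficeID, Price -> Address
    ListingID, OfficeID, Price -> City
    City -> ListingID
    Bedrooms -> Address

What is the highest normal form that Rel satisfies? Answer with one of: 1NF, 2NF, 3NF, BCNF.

1NF

Candidate key: {OfficeID, Price}. Prime attributes: {OfficeID, Price}.
For OfficeID -> City we have {OfficeID}⁺ = {City, ListingID, OfficeID}; {OfficeID} is not a superkey, so BCNF fails.
OfficeID -> City determines the non-prime attribute {City} from a non-superkey — 3NF is violated.
The proper key subset {OfficeID} of {OfficeID, Price} determines non-prime {City, ListingID}, so the relation is not even in 2NF.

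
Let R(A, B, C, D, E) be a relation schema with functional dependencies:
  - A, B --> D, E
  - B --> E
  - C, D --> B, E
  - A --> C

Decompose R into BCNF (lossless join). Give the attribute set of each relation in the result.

{A, C}; {A, D}; {B, C, D}; {B, E}

Candidate keys of the original relation: {A, B}, {A, D}.
In {A, B, C, D, E}, {B} is not a superkey ({B}⁺ restricted to this set is {B, E}), so split on B --> E into {B, E} and {A, B, C, D}.
{B, E} is in BCNF.
In {A, B, C, D}, {C, D} is not a superkey ({C, D}⁺ restricted to this set is {B, C, D}), so split on C, D --> B into {B, C, D} and {A, C, D}.
{B, C, D} is in BCNF.
In {A, C, D}, {A} is not a superkey ({A}⁺ restricted to this set is {A, C}), so split on A --> C into {A, C} and {A, D}.
{A, C} is in BCNF.
{A, D} is in BCNF.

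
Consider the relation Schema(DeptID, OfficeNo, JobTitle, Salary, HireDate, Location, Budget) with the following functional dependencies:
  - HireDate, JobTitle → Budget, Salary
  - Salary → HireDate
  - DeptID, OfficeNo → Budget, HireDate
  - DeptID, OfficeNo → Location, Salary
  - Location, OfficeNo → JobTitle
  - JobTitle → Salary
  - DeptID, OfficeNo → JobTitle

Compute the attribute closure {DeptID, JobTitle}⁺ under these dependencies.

{Budget, DeptID, HireDate, JobTitle, Salary}

Start with {DeptID, JobTitle}.
JobTitle → Salary applies; add {Salary} → now {DeptID, JobTitle, Salary}.
Salary → HireDate applies; add {HireDate} → now {DeptID, HireDate, JobTitle, Salary}.
HireDate, JobTitle → Budget, Salary applies; add {Budget} → now {Budget, DeptID, HireDate, JobTitle, Salary}.
No further FD applies.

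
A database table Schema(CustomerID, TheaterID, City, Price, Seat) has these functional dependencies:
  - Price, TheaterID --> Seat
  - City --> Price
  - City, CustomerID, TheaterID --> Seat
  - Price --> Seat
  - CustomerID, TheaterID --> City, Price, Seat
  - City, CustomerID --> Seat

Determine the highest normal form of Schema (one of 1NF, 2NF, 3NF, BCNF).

2NF

Candidate key: {CustomerID, TheaterID}. Prime attributes: {CustomerID, TheaterID}.
Price, TheaterID --> Seat: {Price, TheaterID}⁺ = {Price, Seat, TheaterID}, which is not all of the attributes, so the left side is not a superkey — BCNF is violated.
Because {Seat} is non-prime and the left side of Price, TheaterID --> Seat is not a superkey, the relation is not in 3NF.
No proper subset of a key has a non-prime attribute in its closure, so there is no partial dependency; 2NF holds.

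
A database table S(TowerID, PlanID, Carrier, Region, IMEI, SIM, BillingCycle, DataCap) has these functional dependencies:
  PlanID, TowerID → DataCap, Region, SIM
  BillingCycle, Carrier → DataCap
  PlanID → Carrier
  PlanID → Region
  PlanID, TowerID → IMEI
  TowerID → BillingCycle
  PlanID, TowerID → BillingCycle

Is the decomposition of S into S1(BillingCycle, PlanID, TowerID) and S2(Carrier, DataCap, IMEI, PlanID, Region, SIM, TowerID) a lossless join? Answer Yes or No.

Yes

Common attributes: {PlanID, TowerID}; their closure is {BillingCycle, Carrier, DataCap, IMEI, PlanID, Region, SIM, TowerID}.
This includes all of S1, so the common attributes are a superkey of S1 — the join is lossless.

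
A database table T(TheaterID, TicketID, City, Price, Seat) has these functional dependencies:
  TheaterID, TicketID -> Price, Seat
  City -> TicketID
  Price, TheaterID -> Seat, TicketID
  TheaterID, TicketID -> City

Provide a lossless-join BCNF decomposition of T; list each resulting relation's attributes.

Candidate keys of the original relation: {City, TheaterID}, {Price, TheaterID}, {TheaterID, TicketID}.
{City, Price, Seat, TheaterID, TicketID}: {City} determines {City, TicketID} here but is not a superkey — split on City -> TicketID, giving {City, TicketID} and {City, Price, Seat, TheaterID}.
{City, TicketID} is in BCNF.
{City, Price, Seat, TheaterID} is in BCNF.

{City, Price, Seat, TheaterID}; {City, TicketID}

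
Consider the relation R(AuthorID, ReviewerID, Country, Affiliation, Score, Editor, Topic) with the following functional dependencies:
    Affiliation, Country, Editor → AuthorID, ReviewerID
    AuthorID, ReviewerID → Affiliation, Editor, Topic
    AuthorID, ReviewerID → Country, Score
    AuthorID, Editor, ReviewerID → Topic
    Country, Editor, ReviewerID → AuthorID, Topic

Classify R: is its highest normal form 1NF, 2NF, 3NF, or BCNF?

BCNF

Candidate keys: {Affiliation, Country, Editor}, {AuthorID, ReviewerID}, {Country, Editor, ReviewerID}. Prime attributes: {Affiliation, AuthorID, Country, Editor, ReviewerID}.
Every FD has a superkey on the left, so the relation is in BCNF.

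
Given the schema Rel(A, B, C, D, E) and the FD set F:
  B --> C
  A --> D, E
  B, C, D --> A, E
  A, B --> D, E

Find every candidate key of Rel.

No FD produces {B}, so it must be in every candidate key.
{A, B}⁺ = {A, B, C, D, E} — all of the relation — so {A, B} is a candidate key.
{B, D}⁺ = {A, B, C, D, E} — all of the relation — so {B, D} is a candidate key.
These are minimal and exhaustive — every other superkey contains one of them.

{A, B}, {B, D}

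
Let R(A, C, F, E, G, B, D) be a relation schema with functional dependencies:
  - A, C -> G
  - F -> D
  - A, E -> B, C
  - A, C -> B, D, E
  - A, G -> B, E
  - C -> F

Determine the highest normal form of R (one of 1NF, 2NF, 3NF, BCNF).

1NF

Candidate keys: {A, C}, {A, E}, {A, G}. Prime attributes: {A, C, E, G}.
F -> D: {F}⁺ = {D, F}, which is not all of the attributes, so the left side is not a superkey — BCNF is violated.
F -> D has non-prime {D} on the right and a non-superkey on the left, so 3NF fails.
{C} is a proper subset of the key {A, C}, and {C}⁺ contains the non-prime attributes {D, F} — a partial dependency, so 2NF is violated.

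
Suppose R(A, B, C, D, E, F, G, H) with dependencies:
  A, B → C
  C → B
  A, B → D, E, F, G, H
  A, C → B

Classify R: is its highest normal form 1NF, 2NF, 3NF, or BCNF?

3NF

Candidate keys: {A, B}, {A, C}. Prime attributes: {A, B, C}.
C → B: {C}⁺ = {B, C}, which is not all of the attributes, so the left side is not a superkey — BCNF is violated.
But every attribute on its right side ({B}) is prime, and the same holds for every other non-superkey FD, so 3NF still holds.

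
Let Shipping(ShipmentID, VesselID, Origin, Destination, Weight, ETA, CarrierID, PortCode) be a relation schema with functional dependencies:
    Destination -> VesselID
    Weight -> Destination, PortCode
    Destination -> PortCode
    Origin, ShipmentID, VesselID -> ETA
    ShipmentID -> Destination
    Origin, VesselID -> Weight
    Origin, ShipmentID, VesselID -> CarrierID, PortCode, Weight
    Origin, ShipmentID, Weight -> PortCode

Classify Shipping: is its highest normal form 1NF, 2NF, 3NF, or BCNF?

1NF

Candidate key: {Origin, ShipmentID}. Prime attributes: {Origin, ShipmentID}.
Destination -> VesselID: {Destination}⁺ = {Destination, PortCode, VesselID}, which is not all of the attributes, so the left side is not a superkey — BCNF is violated.
Destination -> VesselID has non-prime {VesselID} on the right and a non-superkey on the left, so 3NF fails.
The proper key subset {ShipmentID} of {Origin, ShipmentID} determines non-prime {Destination, PortCode, VesselID}, so the relation is not even in 2NF.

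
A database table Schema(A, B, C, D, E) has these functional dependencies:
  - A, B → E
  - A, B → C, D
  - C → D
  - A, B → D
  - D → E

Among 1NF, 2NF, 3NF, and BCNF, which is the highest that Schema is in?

2NF

Candidate key: {A, B}. Prime attributes: {A, B}.
C → D breaks BCNF: {C}⁺ = {C, D, E}, so {C} is not a superkey.
C → D has non-prime {D} on the right and a non-superkey on the left, so 3NF fails.
Checking every proper subset of each key, none determines a non-prime attribute — 2NF is satisfied.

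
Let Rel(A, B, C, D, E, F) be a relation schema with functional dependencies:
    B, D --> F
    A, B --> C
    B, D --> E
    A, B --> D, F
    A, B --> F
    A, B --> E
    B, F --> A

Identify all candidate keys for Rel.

{A, B}, {B, D}, {B, F}

No FD produces {B}, so it must be in every candidate key.
{A, B}⁺ = {A, B, C, D, E, F}, which is every attribute, so {A, B} is a candidate key.
{B, D}⁺ = {A, B, C, D, E, F}, which is every attribute, so {B, D} is a candidate key.
{B, F}⁺ = {A, B, C, D, E, F}, which is every attribute, so {B, F} is a candidate key.
No proper subset of any of these is a key, and no other minimal superkey exists.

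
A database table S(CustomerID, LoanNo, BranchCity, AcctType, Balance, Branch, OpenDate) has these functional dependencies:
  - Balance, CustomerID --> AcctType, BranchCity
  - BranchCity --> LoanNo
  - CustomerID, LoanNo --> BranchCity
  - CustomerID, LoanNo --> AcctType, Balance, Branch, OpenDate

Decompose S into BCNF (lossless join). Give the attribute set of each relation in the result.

{AcctType, Balance, Branch, BranchCity, CustomerID, OpenDate}; {BranchCity, LoanNo}

Candidate keys of the original relation: {Balance, CustomerID}, {BranchCity, CustomerID}, {CustomerID, LoanNo}.
In {AcctType, Balance, Branch, BranchCity, CustomerID, LoanNo, OpenDate}, {BranchCity} is not a superkey ({BranchCity}⁺ restricted to this set is {BranchCity, LoanNo}), so split on BranchCity --> LoanNo into {BranchCity, LoanNo} and {AcctType, Balance, Branch, BranchCity, CustomerID, OpenDate}.
{BranchCity, LoanNo} has no BCNF violation.
{AcctType, Balance, Branch, BranchCity, CustomerID, OpenDate} has no BCNF violation.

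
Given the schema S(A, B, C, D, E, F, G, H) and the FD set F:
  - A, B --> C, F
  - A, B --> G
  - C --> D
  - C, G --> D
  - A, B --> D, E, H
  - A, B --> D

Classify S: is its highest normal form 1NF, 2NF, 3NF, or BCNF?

Candidate key: {A, B}. Prime attributes: {A, B}.
For C --> D we have {C}⁺ = {C, D}; {C} is not a superkey, so BCNF fails.
C --> D has non-prime {D} on the right and a non-superkey on the left, so 3NF fails.
Checking every proper subset of each key, none determines a non-prime attribute — 2NF is satisfied.

2NF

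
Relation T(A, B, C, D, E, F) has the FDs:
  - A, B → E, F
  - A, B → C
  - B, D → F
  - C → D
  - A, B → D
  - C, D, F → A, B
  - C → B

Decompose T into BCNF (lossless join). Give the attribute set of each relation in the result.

{A, B, C, D, E}; {B, D, F}

Candidate keys of the original relation: {A, B}, {C}.
In {A, B, C, D, E, F}, {B, D} is not a superkey ({B, D}⁺ restricted to this set is {B, D, F}), so split on B, D → F into {B, D, F} and {A, B, C, D, E}.
{B, D, F} has no BCNF violation.
{A, B, C, D, E} has no BCNF violation.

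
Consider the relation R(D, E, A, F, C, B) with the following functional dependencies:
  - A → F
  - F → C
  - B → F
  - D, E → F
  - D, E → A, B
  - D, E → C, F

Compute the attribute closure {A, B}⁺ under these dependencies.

Start with {A, B}.
A → F applies; add {F} → now {A, B, F}.
F → C applies; add {C} → now {A, B, C, F}.
No further FD applies.

{A, B, C, F}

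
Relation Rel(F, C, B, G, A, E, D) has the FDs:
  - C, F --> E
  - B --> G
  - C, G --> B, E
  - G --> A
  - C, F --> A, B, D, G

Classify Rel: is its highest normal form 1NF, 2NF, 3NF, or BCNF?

2NF

Candidate key: {C, F}. Prime attributes: {C, F}.
For B --> G we have {B}⁺ = {A, B, G}; {B} is not a superkey, so BCNF fails.
B --> G determines the non-prime attribute {G} from a non-superkey — 3NF is violated.
Checking every proper subset of each key, none determines a non-prime attribute — 2NF is satisfied.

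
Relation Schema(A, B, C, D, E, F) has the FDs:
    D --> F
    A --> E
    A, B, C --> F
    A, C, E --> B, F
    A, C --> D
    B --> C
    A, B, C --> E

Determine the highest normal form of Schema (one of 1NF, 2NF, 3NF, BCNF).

1NF

Candidate keys: {A, B}, {A, C}. Prime attributes: {A, B, C}.
D --> F breaks BCNF: {D}⁺ = {D, F}, so {D} is not a superkey.
D --> F determines the non-prime attribute {F} from a non-superkey — 3NF is violated.
Since {A} ⊂ {A, B} and {A}⁺ ⊇ {E} with {E} non-prime, there is a partial dependency; 2NF fails.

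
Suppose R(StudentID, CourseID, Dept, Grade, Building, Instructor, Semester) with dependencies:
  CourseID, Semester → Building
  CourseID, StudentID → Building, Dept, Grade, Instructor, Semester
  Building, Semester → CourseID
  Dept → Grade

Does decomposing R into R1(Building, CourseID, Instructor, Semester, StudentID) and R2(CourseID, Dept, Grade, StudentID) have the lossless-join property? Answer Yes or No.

Yes

R1 ∩ R2 = {CourseID, StudentID}; its closure under F is {Building, CourseID, Dept, Grade, Instructor, Semester, StudentID}.
This includes all of R1, so the common attributes are a superkey of R1 — the join is lossless.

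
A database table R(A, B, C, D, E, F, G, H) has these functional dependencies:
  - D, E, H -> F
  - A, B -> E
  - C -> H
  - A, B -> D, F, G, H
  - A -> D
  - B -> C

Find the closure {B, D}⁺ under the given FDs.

Start with {B, D}.
B -> C applies; add {C} → now {B, C, D}.
C -> H applies; add {H} → now {B, C, D, H}.
No further FD applies.

{B, C, D, H}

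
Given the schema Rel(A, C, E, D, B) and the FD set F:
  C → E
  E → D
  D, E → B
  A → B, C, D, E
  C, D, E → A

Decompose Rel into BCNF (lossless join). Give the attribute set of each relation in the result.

{A, C, E}; {B, D, E}

Candidate keys of the original relation: {A}, {C}.
Within {A, B, C, D, E}: {E}⁺ ∩ {A, B, C, D, E} = {B, D, E}, not the whole set, so E → B, D violates BCNF; decompose into {B, D, E} and {A, C, E}.
{B, D, E} has no BCNF violation.
{A, C, E} has no BCNF violation.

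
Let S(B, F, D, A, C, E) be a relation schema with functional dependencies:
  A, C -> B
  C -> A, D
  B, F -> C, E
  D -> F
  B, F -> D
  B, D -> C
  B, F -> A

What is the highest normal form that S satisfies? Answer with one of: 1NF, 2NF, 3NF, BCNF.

Candidate keys: {B, D}, {B, F}, {C}. Prime attributes: {B, C, D, F}.
D -> F breaks BCNF: {D}⁺ = {D, F}, so {D} is not a superkey.
Its right-hand attributes {F} are all prime, as are those of every other non-superkey FD — the relation is in 3NF.

3NF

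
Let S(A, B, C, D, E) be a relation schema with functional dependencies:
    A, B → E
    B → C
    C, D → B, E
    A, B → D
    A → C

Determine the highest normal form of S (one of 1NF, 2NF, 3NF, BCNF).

Candidate keys: {A, B}, {A, D}. Prime attributes: {A, B, D}.
For B → C we have {B}⁺ = {B, C}; {B} is not a superkey, so BCNF fails.
B → C has non-prime {C} on the right and a non-superkey on the left, so 3NF fails.
{A} is a proper subset of the key {A, B}, and {A}⁺ contains the non-prime attribute {C} — a partial dependency, so 2NF is violated.

1NF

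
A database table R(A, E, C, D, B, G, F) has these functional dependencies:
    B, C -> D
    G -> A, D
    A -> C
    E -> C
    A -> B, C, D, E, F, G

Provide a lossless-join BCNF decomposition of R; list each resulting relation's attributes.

{A, B, E, F, G}; {B, C, D}; {C, E}

Candidate keys of the original relation: {A}, {G}.
{A, B, C, D, E, F, G}: {B, C} determines {B, C, D} here but is not a superkey — split on B, C -> D, giving {B, C, D} and {A, B, C, E, F, G}.
{B, C, D}: every determinant is a superkey — BCNF.
{A, B, C, E, F, G}: {E} determines {C, E} here but is not a superkey — split on E -> C, giving {C, E} and {A, B, E, F, G}.
{C, E}: every determinant is a superkey — BCNF.
{A, B, E, F, G}: every determinant is a superkey — BCNF.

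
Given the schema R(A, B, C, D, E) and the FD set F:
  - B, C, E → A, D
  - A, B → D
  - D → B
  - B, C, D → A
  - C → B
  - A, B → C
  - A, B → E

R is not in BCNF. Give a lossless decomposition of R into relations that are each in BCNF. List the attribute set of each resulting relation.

Candidate keys of the original relation: {A, B}, {A, C}, {A, D}, {C, D}, {C, E}.
Within {A, B, C, D, E}: {D}⁺ ∩ {A, B, C, D, E} = {B, D}, not the whole set, so D → B violates BCNF; decompose into {B, D} and {A, C, D, E}.
{B, D}: every determinant is a superkey — BCNF.
{A, C, D, E}: every determinant is a superkey — BCNF.

{A, C, D, E}; {B, D}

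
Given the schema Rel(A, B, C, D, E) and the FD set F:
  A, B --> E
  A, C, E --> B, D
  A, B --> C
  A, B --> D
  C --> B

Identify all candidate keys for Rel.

{A, B}, {A, C}

{A} never appears on the right of any FD, so every key must include it.
Closure of {A, B} is {A, B, C, D, E}, the whole schema; {A, B} is a candidate key.
Closure of {A, C} is {A, B, C, D, E}, the whole schema; {A, C} is a candidate key.
Any other superkey properly contains one of these, so there are no further candidate keys.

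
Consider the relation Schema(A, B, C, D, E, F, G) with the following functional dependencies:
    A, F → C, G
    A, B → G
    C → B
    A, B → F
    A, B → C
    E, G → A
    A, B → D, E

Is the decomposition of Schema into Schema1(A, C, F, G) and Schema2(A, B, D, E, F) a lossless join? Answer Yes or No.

The shared attributes are {A, F} and {A, F}⁺ = {A, B, C, D, E, F, G}.
This includes all of Schema1, so the common attributes are a superkey of Schema1 — the join is lossless.

Yes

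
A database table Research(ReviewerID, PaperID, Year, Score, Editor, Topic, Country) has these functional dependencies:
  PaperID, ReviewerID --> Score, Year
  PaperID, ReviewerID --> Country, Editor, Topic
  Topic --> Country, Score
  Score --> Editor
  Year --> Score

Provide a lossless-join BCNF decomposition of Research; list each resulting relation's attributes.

{Country, Score, Topic}; {Editor, Score}; {PaperID, ReviewerID, Topic, Year}

Candidate key of the original relation: {PaperID, ReviewerID}.
In {Country, Editor, PaperID, ReviewerID, Score, Topic, Year}, {Topic} is not a superkey ({Topic}⁺ restricted to this set is {Country, Editor, Score, Topic}), so split on Topic --> Country, Editor, Score into {Country, Editor, Score, Topic} and {PaperID, ReviewerID, Topic, Year}.
In {Country, Editor, Score, Topic}, {Score} is not a superkey ({Score}⁺ restricted to this set is {Editor, Score}), so split on Score --> Editor into {Editor, Score} and {Country, Score, Topic}.
{Editor, Score} is in BCNF.
{Country, Score, Topic} is in BCNF.
{PaperID, ReviewerID, Topic, Year} is in BCNF.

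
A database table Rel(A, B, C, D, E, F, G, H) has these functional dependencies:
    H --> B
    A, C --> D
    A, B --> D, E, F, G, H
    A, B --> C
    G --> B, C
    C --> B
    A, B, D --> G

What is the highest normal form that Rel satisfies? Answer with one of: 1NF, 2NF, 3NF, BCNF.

3NF

Candidate keys: {A, B}, {A, C}, {A, G}, {A, H}. Prime attributes: {A, B, C, G, H}.
H --> B breaks BCNF: {H}⁺ = {B, H}, so {H} is not a superkey.
Its right-hand attributes {B} are all prime, as are those of every other non-superkey FD — the relation is in 3NF.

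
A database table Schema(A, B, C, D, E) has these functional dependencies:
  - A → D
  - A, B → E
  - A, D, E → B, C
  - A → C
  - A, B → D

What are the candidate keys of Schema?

{A, B}, {A, E}

Attributes never on any right-hand side: {A} — every candidate key must contain it.
{A, B}⁺ = {A, B, C, D, E}, which is every attribute, so {A, B} is a candidate key.
{A, E}⁺ = {A, B, C, D, E}, which is every attribute, so {A, E} is a candidate key.
Any other superkey properly contains one of these, so there are no further candidate keys.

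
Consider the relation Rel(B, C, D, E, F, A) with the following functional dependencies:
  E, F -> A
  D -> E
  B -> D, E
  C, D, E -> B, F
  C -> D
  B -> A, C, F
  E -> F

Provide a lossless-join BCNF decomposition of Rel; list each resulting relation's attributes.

{A, E, F}; {B, C, D}; {D, E}

Candidate keys of the original relation: {B}, {C}.
Within {A, B, C, D, E, F}: {E, F}⁺ ∩ {A, B, C, D, E, F} = {A, E, F}, not the whole set, so E, F -> A violates BCNF; decompose into {A, E, F} and {B, C, D, E, F}.
{A, E, F} is in BCNF.
Within {B, C, D, E, F}: {D}⁺ ∩ {B, C, D, E, F} = {D, E, F}, not the whole set, so D -> E, F violates BCNF; decompose into {D, E, F} and {B, C, D}.
Within {D, E, F}: {E}⁺ ∩ {D, E, F} = {E, F}, not the whole set, so E -> F violates BCNF; decompose into {E, F} and {D, E}.
{E, F} is in BCNF.
{D, E} is in BCNF.
{B, C, D} is in BCNF.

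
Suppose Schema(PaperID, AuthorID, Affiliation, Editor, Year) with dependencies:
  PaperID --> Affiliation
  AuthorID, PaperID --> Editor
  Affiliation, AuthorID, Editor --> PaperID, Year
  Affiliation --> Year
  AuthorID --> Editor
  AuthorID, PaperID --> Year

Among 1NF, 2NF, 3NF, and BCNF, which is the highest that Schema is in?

1NF

Candidate keys: {Affiliation, AuthorID}, {AuthorID, PaperID}. Prime attributes: {Affiliation, AuthorID, PaperID}.
For PaperID --> Affiliation we have {PaperID}⁺ = {Affiliation, PaperID, Year}; {PaperID} is not a superkey, so BCNF fails.
Affiliation --> Year has non-prime {Year} on the right and a non-superkey on the left, so 3NF fails.
The proper key subset {Affiliation} of {Affiliation, AuthorID} determines non-prime {Year}, so the relation is not even in 2NF.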